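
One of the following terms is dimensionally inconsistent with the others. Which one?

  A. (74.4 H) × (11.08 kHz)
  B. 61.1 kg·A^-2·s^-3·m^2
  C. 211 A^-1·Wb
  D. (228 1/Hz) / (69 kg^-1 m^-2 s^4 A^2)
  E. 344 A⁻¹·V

C.

Work out the base dimensions of each:
  A. [kg·m²·s⁻²·A⁻²] · [s⁻¹] = kg·m²·s⁻³·A⁻²
  B. kg·m²·s⁻³·A⁻²
  C. Wb·A⁻¹ = V·s·A⁻¹ = kg·m²·s⁻²·A⁻²
  D. [s] / [kg⁻¹·m⁻²·s⁴·A²] = kg·m²·s⁻³·A⁻²
  E. V·A⁻¹ = J·C⁻¹·A⁻¹ = kg·m²·s⁻³·A⁻²
All reduce to kg·m²·s⁻³·A⁻² except C., which is kg·m²·s⁻²·A⁻².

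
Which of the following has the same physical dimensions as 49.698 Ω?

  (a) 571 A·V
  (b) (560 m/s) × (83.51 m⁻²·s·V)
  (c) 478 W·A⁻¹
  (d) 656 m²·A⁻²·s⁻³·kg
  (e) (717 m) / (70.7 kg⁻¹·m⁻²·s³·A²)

(d)

Reference: Ω = V·A⁻¹ = kg·m²·s⁻³·A⁻².
Each option:
  (a) V·A = J·C⁻¹·A = kg·m²·s⁻³
  (b) [m·s⁻¹] · [kg·s⁻²·A⁻¹] = kg·m·s⁻³·A⁻¹
  (c) W·A⁻¹ = J·s⁻¹·A⁻¹ = kg·m²·s⁻³·A⁻¹
  (d) kg·m²·s⁻³·A⁻²  ← same
  (e) [m] / [kg⁻¹·m⁻²·s³·A²] = kg·m³·s⁻³·A⁻²
Only (d) matches kg·m²·s⁻³·A⁻².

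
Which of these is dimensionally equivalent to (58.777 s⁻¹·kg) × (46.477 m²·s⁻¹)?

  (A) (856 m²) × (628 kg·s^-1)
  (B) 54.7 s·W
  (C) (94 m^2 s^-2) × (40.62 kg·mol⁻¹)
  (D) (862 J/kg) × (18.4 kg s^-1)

(B)

Reference: [kg·s⁻¹] · [m²·s⁻¹] = kg·m²·s⁻².
Each option:
  (A) [m²] · [kg·s⁻¹] = kg·m²·s⁻¹
  (B) W·s = J·s⁻¹·s = kg·m²·s⁻²  ← same
  (C) [m²·s⁻²] · [kg·mol⁻¹] = kg·m²·s⁻²·mol⁻¹
  (D) [m²·s⁻²] · [kg·s⁻¹] = kg·m²·s⁻³
Only (B) matches kg·m²·s⁻².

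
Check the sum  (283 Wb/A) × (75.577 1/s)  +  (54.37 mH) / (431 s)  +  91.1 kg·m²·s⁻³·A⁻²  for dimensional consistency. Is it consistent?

Dimensions:
  (283 Wb/A) × (75.577 1/s):  [kg·m²·s⁻²·A⁻²] · [s⁻¹] = kg·m²·s⁻³·A⁻²
  (54.37 mH) / (431 s):  [kg·m²·s⁻²·A⁻²] / [s] = kg·m²·s⁻³·A⁻²
  91.1 kg·m²·s⁻³·A⁻²:  kg·m²·s⁻³·A⁻²
Every term reduces to kg·m²·s⁻³·A⁻².

Yes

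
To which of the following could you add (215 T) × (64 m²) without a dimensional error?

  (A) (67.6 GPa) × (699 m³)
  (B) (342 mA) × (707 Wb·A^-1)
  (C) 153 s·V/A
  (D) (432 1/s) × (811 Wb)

(B)

Reference: [kg·s⁻²·A⁻¹] · [m²] = kg·m²·s⁻²·A⁻¹.
Each option:
  (A) [kg·m⁻¹·s⁻²] · [m³] = kg·m²·s⁻²
  (B) [A] · [kg·m²·s⁻²·A⁻²] = kg·m²·s⁻²·A⁻¹  ← same
  (C) V·s·A⁻¹ = J·C⁻¹·s·A⁻¹ = kg·m²·s⁻²·A⁻²
  (D) [s⁻¹] · [kg·m²·s⁻²·A⁻¹] = kg·m²·s⁻³·A⁻¹
Only (B) matches kg·m²·s⁻²·A⁻¹.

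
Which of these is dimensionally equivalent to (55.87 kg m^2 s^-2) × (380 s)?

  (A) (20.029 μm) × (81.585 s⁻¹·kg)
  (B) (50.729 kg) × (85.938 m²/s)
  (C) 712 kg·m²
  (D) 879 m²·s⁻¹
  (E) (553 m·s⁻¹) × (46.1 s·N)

(B)

Reference: [kg·m²·s⁻²] · [s] = kg·m²·s⁻¹.
Each option:
  (A) [m] · [kg·s⁻¹] = kg·m·s⁻¹
  (B) [kg] · [m²·s⁻¹] = kg·m²·s⁻¹  ← same
  (C) kg·m²
  (D) m²·s⁻¹
  (E) [m·s⁻¹] · [kg·m·s⁻¹] = kg·m²·s⁻²
Only (B) matches kg·m²·s⁻¹.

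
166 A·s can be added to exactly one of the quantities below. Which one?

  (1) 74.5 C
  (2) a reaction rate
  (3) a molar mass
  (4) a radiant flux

(1)

Reference: A·s = s·A.
Each option:
  (1) C = s·A  ← same
  (2) [reaction rate] = m⁻³·s⁻¹·mol
  (3) [molar mass] = kg·mol⁻¹
  (4) [radiant flux] = kg·m²·s⁻³
Only (1) matches s·A.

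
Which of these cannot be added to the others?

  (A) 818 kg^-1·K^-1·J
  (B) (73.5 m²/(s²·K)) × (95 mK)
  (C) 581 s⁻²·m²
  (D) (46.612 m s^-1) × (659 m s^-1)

(A)

Dimensions:
  (A) J·kg⁻¹·K⁻¹ = N·m·kg⁻¹·K⁻¹ = m²·s⁻²·K⁻¹
  (B) [m²·s⁻²·K⁻¹] · [K] = m²·s⁻²
  (C) m²·s⁻²
  (D) [m·s⁻¹] · [m·s⁻¹] = m²·s⁻²
All reduce to m²·s⁻² except (A), which is m²·s⁻²·K⁻¹.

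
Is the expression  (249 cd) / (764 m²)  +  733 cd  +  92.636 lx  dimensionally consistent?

Dimensions:
  (249 cd) / (764 m²):  [cd] / [m²] = m⁻²·cd
  733 cd:  cd
  92.636 lx:  lx = lm·m⁻² = m⁻²·cd
The terms do not share a single dimension (cd vs m⁻²·cd).

No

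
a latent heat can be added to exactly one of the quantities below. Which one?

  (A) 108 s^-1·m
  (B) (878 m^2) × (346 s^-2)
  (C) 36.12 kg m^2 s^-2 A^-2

Reference: [latent heat] = m²·s⁻².
Each option:
  (A) m·s⁻¹
  (B) [m²] · [s⁻²] = m²·s⁻²  ← same
  (C) kg·m²·s⁻²·A⁻²
Only (B) matches m²·s⁻².

(B)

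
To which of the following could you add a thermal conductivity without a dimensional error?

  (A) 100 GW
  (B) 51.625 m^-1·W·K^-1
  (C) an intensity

(B)

Reference: [thermal conductivity] = kg·m·s⁻³·K⁻¹.
Each option:
  (A) W = J·s⁻¹ = kg·m²·s⁻³
  (B) W·m⁻¹·K⁻¹ = J·s⁻¹·m⁻¹·K⁻¹ = kg·m·s⁻³·K⁻¹  ← same
  (C) [intensity] = kg·s⁻³
Only (B) matches kg·m·s⁻³·K⁻¹.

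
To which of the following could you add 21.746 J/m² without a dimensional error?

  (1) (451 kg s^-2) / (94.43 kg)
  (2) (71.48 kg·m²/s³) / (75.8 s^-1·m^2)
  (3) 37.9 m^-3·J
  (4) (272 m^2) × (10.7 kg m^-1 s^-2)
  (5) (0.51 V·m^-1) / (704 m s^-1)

Reference: J·m⁻² = N·m·m⁻² = kg·s⁻².
Each option:
  (1) [kg·s⁻²] / [kg] = s⁻²
  (2) [kg·m²·s⁻³] / [m²·s⁻¹] = kg·s⁻²  ← same
  (3) J·m⁻³ = N·m·m⁻³ = kg·m⁻¹·s⁻²
  (4) [m²] · [kg·m⁻¹·s⁻²] = kg·m·s⁻²
  (5) [kg·m·s⁻³·A⁻¹] / [m·s⁻¹] = kg·s⁻²·A⁻¹
Only (2) matches kg·s⁻².

(2)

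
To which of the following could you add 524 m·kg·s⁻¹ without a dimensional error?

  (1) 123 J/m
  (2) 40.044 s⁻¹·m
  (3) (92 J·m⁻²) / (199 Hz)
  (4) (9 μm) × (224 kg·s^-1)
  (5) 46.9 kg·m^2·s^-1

(4)

Reference: kg·m·s⁻¹.
Each option:
  (1) J·m⁻¹ = N·m·m⁻¹ = kg·m·s⁻²
  (2) m·s⁻¹
  (3) [kg·s⁻²] / [s⁻¹] = kg·s⁻¹
  (4) [m] · [kg·s⁻¹] = kg·m·s⁻¹  ← same
  (5) kg·m²·s⁻¹
Only (4) matches kg·m·s⁻¹.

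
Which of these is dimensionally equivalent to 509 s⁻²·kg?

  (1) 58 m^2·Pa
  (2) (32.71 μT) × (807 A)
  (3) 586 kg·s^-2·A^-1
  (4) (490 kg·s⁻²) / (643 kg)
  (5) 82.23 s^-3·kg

Reference: kg·s⁻².
Each option:
  (1) Pa·m² = N·m⁻²·m² = kg·m·s⁻²
  (2) [kg·s⁻²·A⁻¹] · [A] = kg·s⁻²  ← same
  (3) kg·s⁻²·A⁻¹
  (4) [kg·s⁻²] / [kg] = s⁻²
  (5) kg·s⁻³
Only (2) matches kg·s⁻².

(2)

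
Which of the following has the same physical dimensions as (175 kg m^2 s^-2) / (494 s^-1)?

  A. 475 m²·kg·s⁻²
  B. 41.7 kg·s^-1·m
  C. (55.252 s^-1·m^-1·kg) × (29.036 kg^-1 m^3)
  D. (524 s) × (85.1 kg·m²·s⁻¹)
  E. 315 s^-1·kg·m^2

E.

Reference: [kg·m²·s⁻²] / [s⁻¹] = kg·m²·s⁻¹.
Each option:
  A. kg·m²·s⁻²
  B. kg·m·s⁻¹
  C. [kg·m⁻¹·s⁻¹] · [kg⁻¹·m³] = m²·s⁻¹
  D. [s] · [kg·m²·s⁻¹] = kg·m²
  E. kg·m²·s⁻¹  ← same
Only E. matches kg·m²·s⁻¹.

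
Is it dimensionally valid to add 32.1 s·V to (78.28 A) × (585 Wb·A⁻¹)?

Expand each in SI base units:
  32.1 s·V:  V·s = J·C⁻¹·s = kg·m²·s⁻²·A⁻¹
  (78.28 A) × (585 Wb·A⁻¹):  [A] · [kg·m²·s⁻²·A⁻²] = kg·m²·s⁻²·A⁻¹
Both are kg·m²·s⁻²·A⁻¹, so they have the same dimensions and can be added.

Yes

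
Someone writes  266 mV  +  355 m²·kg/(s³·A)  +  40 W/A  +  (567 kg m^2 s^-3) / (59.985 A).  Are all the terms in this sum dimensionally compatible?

Yes

In SI base units:
  266 mV:  V = J·C⁻¹ = kg·m²·s⁻³·A⁻¹
  355 m²·kg/(s³·A):  kg·m²·s⁻³·A⁻¹
  40 W/A:  W·A⁻¹ = J·s⁻¹·A⁻¹ = kg·m²·s⁻³·A⁻¹
  (567 kg m^2 s^-3) / (59.985 A):  [kg·m²·s⁻³] / [A] = kg·m²·s⁻³·A⁻¹
Every term reduces to kg·m²·s⁻³·A⁻¹.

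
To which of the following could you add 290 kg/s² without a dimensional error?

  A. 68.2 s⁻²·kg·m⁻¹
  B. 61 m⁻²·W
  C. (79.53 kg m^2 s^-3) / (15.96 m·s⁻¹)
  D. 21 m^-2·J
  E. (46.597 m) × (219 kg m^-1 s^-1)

Reference: kg·s⁻².
Each option:
  A. kg·m⁻¹·s⁻²
  B. W·m⁻² = J·s⁻¹·m⁻² = kg·s⁻³
  C. [kg·m²·s⁻³] / [m·s⁻¹] = kg·m·s⁻²
  D. J·m⁻² = N·m·m⁻² = kg·s⁻²  ← same
  E. [m] · [kg·m⁻¹·s⁻¹] = kg·s⁻¹
Only D. matches kg·s⁻².

D.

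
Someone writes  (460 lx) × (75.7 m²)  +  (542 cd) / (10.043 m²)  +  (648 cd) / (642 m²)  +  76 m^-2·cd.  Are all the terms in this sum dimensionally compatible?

Dimensions:
  (460 lx) × (75.7 m²):  [m⁻²·cd] · [m²] = cd
  (542 cd) / (10.043 m²):  [cd] / [m²] = m⁻²·cd
  (648 cd) / (642 m²):  [cd] / [m²] = m⁻²·cd
  76 m^-2·cd:  cd·m⁻² = m⁻²·cd
The terms do not share a single dimension (cd vs m⁻²·cd).

No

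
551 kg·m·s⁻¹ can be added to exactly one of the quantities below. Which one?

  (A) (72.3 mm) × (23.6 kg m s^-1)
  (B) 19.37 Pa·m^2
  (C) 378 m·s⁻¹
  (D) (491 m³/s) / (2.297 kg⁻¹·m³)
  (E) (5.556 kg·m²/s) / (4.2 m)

(E)

Reference: kg·m·s⁻¹.
Each option:
  (A) [m] · [kg·m·s⁻¹] = kg·m²·s⁻¹
  (B) Pa·m² = N·m⁻²·m² = kg·m·s⁻²
  (C) m·s⁻¹
  (D) [m³·s⁻¹] / [kg⁻¹·m³] = kg·s⁻¹
  (E) [kg·m²·s⁻¹] / [m] = kg·m·s⁻¹  ← same
Only (E) matches kg·m·s⁻¹.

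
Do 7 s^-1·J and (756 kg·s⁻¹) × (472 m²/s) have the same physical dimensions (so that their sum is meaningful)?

Expand each in SI base units:
  7 s^-1·J:  J·s⁻¹ = N·m·s⁻¹ = kg·m²·s⁻³
  (756 kg·s⁻¹) × (472 m²/s):  [kg·s⁻¹] · [m²·s⁻¹] = kg·m²·s⁻²
kg·m²·s⁻³ ≠ kg·m²·s⁻², so they cannot be added.

No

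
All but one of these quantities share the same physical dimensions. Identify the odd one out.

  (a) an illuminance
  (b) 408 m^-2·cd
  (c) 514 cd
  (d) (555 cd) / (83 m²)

(c)

Reduce each to base SI dimensions:
  (a) [illuminance] = m⁻²·cd
  (b) cd·m⁻² = m⁻²·cd
  (c) cd
  (d) [cd] / [m²] = m⁻²·cd
All reduce to m⁻²·cd except (c), which is cd.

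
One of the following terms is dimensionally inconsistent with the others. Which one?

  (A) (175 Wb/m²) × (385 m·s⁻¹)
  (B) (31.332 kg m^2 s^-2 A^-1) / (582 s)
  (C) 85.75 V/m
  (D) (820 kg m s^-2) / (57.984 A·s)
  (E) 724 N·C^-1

In SI base units:
  (A) [kg·s⁻²·A⁻¹] · [m·s⁻¹] = kg·m·s⁻³·A⁻¹
  (B) [kg·m²·s⁻²·A⁻¹] / [s] = kg·m²·s⁻³·A⁻¹
  (C) V·m⁻¹ = J·C⁻¹·m⁻¹ = kg·m·s⁻³·A⁻¹
  (D) [kg·m·s⁻²] / [s·A] = kg·m·s⁻³·A⁻¹
  (E) N·C⁻¹ = kg·m·s⁻²·(s·A)⁻¹ = kg·m·s⁻³·A⁻¹
All reduce to kg·m·s⁻³·A⁻¹ except (B), which is kg·m²·s⁻³·A⁻¹.

(B)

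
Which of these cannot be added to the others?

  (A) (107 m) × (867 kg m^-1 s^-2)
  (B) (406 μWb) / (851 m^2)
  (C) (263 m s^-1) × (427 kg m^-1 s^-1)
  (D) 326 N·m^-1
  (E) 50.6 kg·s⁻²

(B)

In SI base units:
  (A) [m] · [kg·m⁻¹·s⁻²] = kg·s⁻²
  (B) [kg·m²·s⁻²·A⁻¹] / [m²] = kg·s⁻²·A⁻¹
  (C) [m·s⁻¹] · [kg·m⁻¹·s⁻¹] = kg·s⁻²
  (D) N·m⁻¹ = kg·m·s⁻²·m⁻¹ = kg·s⁻²
  (E) kg·s⁻²
All reduce to kg·s⁻² except (B), which is kg·s⁻²·A⁻¹.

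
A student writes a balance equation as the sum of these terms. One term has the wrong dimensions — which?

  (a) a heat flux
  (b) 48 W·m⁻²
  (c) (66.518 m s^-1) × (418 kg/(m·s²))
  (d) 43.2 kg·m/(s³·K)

In SI base units:
  (a) [heat flux] = kg·s⁻³
  (b) W·m⁻² = J·s⁻¹·m⁻² = kg·s⁻³
  (c) [m·s⁻¹] · [kg·m⁻¹·s⁻²] = kg·s⁻³
  (d) kg·m·s⁻³·K⁻¹
All reduce to kg·s⁻³ except (d), which is kg·m·s⁻³·K⁻¹.

(d)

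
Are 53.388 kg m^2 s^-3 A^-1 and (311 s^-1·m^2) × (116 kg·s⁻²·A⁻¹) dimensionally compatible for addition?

Reduce each to base SI dimensions:
  53.388 kg m^2 s^-3 A^-1:  kg·m²·s⁻³·A⁻¹
  (311 s^-1·m^2) × (116 kg·s⁻²·A⁻¹):  [m²·s⁻¹] · [kg·s⁻²·A⁻¹] = kg·m²·s⁻³·A⁻¹
Both are kg·m²·s⁻³·A⁻¹, so they have the same dimensions and can be added.

Yes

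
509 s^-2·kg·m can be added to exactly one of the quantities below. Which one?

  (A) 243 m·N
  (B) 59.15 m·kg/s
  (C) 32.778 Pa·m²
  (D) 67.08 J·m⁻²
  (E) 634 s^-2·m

(C)

Reference: kg·m·s⁻².
Each option:
  (A) N·m = kg·m·s⁻²·m = kg·m²·s⁻²
  (B) kg·m·s⁻¹
  (C) Pa·m² = N·m⁻²·m² = kg·m·s⁻²  ← same
  (D) J·m⁻² = N·m·m⁻² = kg·s⁻²
  (E) m·s⁻²
Only (C) matches kg·m·s⁻².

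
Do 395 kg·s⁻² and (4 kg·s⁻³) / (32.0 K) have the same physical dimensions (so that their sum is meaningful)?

In SI base units:
  395 kg·s⁻²:  kg·s⁻²
  (4 kg·s⁻³) / (32.0 K):  [kg·s⁻³] / [K] = kg·s⁻³·K⁻¹
kg·s⁻² ≠ kg·s⁻³·K⁻¹, so they cannot be added.

No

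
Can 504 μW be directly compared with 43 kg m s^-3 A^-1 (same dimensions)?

Work out the base dimensions of each:
  504 μW:  W = J·s⁻¹ = kg·m²·s⁻³
  43 kg m s^-3 A^-1:  kg·m·s⁻³·A⁻¹
kg·m²·s⁻³ ≠ kg·m·s⁻³·A⁻¹, so they cannot be added.

No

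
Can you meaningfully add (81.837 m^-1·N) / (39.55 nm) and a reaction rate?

Work out the base dimensions of each:
  (81.837 m^-1·N) / (39.55 nm):  [kg·s⁻²] / [m] = kg·m⁻¹·s⁻²
  a reaction rate:  [reaction rate] = m⁻³·s⁻¹·mol
kg·m⁻¹·s⁻² ≠ m⁻³·s⁻¹·mol, so they cannot be added.

No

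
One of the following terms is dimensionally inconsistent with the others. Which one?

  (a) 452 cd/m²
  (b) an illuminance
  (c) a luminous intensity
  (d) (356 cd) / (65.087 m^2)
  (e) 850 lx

Work out the base dimensions of each:
  (a) cd·m⁻² = m⁻²·cd
  (b) [illuminance] = m⁻²·cd
  (c) [luminous intensity] = cd
  (d) [cd] / [m²] = m⁻²·cd
  (e) lx = lm·m⁻² = m⁻²·cd
All reduce to m⁻²·cd except (c), which is cd.

(c)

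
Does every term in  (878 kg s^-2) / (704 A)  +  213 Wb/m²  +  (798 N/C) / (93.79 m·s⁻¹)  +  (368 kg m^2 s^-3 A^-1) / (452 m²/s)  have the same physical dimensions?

Expand each in SI base units:
  (878 kg s^-2) / (704 A):  [kg·s⁻²] / [A] = kg·s⁻²·A⁻¹
  213 Wb/m²:  Wb·m⁻² = V·s·m⁻² = kg·s⁻²·A⁻¹
  (798 N/C) / (93.79 m·s⁻¹):  [kg·m·s⁻³·A⁻¹] / [m·s⁻¹] = kg·s⁻²·A⁻¹
  (368 kg m^2 s^-3 A^-1) / (452 m²/s):  [kg·m²·s⁻³·A⁻¹] / [m²·s⁻¹] = kg·s⁻²·A⁻¹
Every term reduces to kg·s⁻²·A⁻¹.

Yes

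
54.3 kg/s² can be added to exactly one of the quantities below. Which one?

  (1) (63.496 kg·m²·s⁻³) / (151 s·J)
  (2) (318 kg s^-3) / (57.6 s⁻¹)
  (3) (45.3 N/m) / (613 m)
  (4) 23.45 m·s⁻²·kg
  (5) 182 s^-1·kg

(2)

Reference: kg·s⁻².
Each option:
  (1) [kg·m²·s⁻³] / [kg·m²·s⁻¹] = s⁻²
  (2) [kg·s⁻³] / [s⁻¹] = kg·s⁻²  ← same
  (3) [kg·s⁻²] / [m] = kg·m⁻¹·s⁻²
  (4) kg·m·s⁻²
  (5) kg·s⁻¹
Only (2) matches kg·s⁻².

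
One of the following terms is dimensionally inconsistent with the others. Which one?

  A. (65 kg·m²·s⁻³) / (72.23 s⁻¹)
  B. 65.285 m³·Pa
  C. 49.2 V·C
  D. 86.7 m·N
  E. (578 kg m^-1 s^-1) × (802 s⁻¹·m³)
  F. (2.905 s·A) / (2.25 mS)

F.

Expand each in SI base units:
  A. [kg·m²·s⁻³] / [s⁻¹] = kg·m²·s⁻²
  B. Pa·m³ = N·m⁻²·m³ = kg·m²·s⁻²
  C. C·V = s·A·J·C⁻¹ = kg·m²·s⁻²
  D. N·m = kg·m·s⁻²·m = kg·m²·s⁻²
  E. [kg·m⁻¹·s⁻¹] · [m³·s⁻¹] = kg·m²·s⁻²
  F. [s·A] / [kg⁻¹·m⁻²·s³·A²] = kg·m²·s⁻²·A⁻¹
All reduce to kg·m²·s⁻² except F., which is kg·m²·s⁻²·A⁻¹.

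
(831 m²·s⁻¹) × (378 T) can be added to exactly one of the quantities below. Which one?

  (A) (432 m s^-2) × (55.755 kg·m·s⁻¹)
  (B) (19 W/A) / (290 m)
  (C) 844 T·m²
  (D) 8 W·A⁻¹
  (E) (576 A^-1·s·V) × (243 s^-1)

Reference: [m²·s⁻¹] · [kg·s⁻²·A⁻¹] = kg·m²·s⁻³·A⁻¹.
Each option:
  (A) [m·s⁻²] · [kg·m·s⁻¹] = kg·m²·s⁻³
  (B) [kg·m²·s⁻³·A⁻¹] / [m] = kg·m·s⁻³·A⁻¹
  (C) T·m² = Wb·m⁻²·m² = kg·m²·s⁻²·A⁻¹
  (D) W·A⁻¹ = J·s⁻¹·A⁻¹ = kg·m²·s⁻³·A⁻¹  ← same
  (E) [kg·m²·s⁻²·A⁻²] · [s⁻¹] = kg·m²·s⁻³·A⁻²
Only (D) matches kg·m²·s⁻³·A⁻¹.

(D)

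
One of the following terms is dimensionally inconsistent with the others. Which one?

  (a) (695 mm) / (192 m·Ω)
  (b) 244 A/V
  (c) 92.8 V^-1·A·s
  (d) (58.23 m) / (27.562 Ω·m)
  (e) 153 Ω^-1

Work out the base dimensions of each:
  (a) [m] / [kg·m³·s⁻³·A⁻²] = kg⁻¹·m⁻²·s³·A²
  (b) A·V⁻¹ = A·(J·C⁻¹)⁻¹ = kg⁻¹·m⁻²·s³·A²
  (c) A·s·V⁻¹ = A·s·(J·C⁻¹)⁻¹ = kg⁻¹·m⁻²·s⁴·A²
  (d) [m] / [kg·m³·s⁻³·A⁻²] = kg⁻¹·m⁻²·s³·A²
  (e) Ω⁻¹ = (V·A⁻¹)⁻¹ = kg⁻¹·m⁻²·s³·A²
All reduce to kg⁻¹·m⁻²·s³·A² except (c), which is kg⁻¹·m⁻²·s⁴·A².

(c)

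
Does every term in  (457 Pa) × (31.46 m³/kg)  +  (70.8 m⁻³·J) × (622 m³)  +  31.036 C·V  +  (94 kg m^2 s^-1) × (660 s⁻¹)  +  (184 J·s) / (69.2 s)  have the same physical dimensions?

In SI base units:
  (457 Pa) × (31.46 m³/kg):  [kg·m⁻¹·s⁻²] · [kg⁻¹·m³] = m²·s⁻²
  (70.8 m⁻³·J) × (622 m³):  [kg·m⁻¹·s⁻²] · [m³] = kg·m²·s⁻²
  31.036 C·V:  C·V = s·A·J·C⁻¹ = kg·m²·s⁻²
  (94 kg m^2 s^-1) × (660 s⁻¹):  [kg·m²·s⁻¹] · [s⁻¹] = kg·m²·s⁻²
  (184 J·s) / (69.2 s):  [kg·m²·s⁻¹] / [s] = kg·m²·s⁻²
The terms do not share a single dimension (kg·m²·s⁻² vs m²·s⁻²).

No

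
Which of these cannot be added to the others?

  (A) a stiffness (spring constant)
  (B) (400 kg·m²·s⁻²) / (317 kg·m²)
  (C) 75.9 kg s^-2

Reduce each to base SI dimensions:
  (A) [stiffness (spring constant)] = kg·s⁻²
  (B) [kg·m²·s⁻²] / [kg·m²] = s⁻²
  (C) kg·s⁻²
All reduce to kg·s⁻² except (B), which is s⁻².

(B)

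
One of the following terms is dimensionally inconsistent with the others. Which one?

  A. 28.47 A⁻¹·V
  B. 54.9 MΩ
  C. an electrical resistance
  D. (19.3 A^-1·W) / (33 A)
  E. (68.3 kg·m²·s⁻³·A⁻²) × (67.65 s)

Expand each in SI base units:
  A. V·A⁻¹ = J·C⁻¹·A⁻¹ = kg·m²·s⁻³·A⁻²
  B. Ω = V·A⁻¹ = kg·m²·s⁻³·A⁻²
  C. [electrical resistance] = kg·m²·s⁻³·A⁻²
  D. [kg·m²·s⁻³·A⁻¹] / [A] = kg·m²·s⁻³·A⁻²
  E. [kg·m²·s⁻³·A⁻²] · [s] = kg·m²·s⁻²·A⁻²
All reduce to kg·m²·s⁻³·A⁻² except E., which is kg·m²·s⁻²·A⁻².

E.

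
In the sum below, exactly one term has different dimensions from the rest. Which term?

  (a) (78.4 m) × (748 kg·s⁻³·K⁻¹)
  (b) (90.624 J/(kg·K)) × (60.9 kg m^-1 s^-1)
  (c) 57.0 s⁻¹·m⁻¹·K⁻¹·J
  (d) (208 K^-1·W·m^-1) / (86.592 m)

Work out the base dimensions of each:
  (a) [m] · [kg·s⁻³·K⁻¹] = kg·m·s⁻³·K⁻¹
  (b) [m²·s⁻²·K⁻¹] · [kg·m⁻¹·s⁻¹] = kg·m·s⁻³·K⁻¹
  (c) J·s⁻¹·m⁻¹·K⁻¹ = N·m·s⁻¹·m⁻¹·K⁻¹ = kg·m·s⁻³·K⁻¹
  (d) [kg·m·s⁻³·K⁻¹] / [m] = kg·s⁻³·K⁻¹
All reduce to kg·m·s⁻³·K⁻¹ except (d), which is kg·s⁻³·K⁻¹.

(d)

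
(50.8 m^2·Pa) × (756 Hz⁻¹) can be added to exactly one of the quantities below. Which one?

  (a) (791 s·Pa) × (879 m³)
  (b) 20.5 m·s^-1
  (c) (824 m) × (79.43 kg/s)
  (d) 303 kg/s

Reference: [kg·m·s⁻²] · [s] = kg·m·s⁻¹.
Each option:
  (a) [kg·m⁻¹·s⁻¹] · [m³] = kg·m²·s⁻¹
  (b) m·s⁻¹
  (c) [m] · [kg·s⁻¹] = kg·m·s⁻¹  ← same
  (d) kg·s⁻¹
Only (c) matches kg·m·s⁻¹.

(c)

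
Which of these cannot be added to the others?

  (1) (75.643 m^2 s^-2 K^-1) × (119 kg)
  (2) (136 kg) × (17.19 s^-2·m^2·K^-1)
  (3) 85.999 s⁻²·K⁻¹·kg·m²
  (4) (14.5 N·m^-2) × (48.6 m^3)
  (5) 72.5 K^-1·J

Dimensions:
  (1) [m²·s⁻²·K⁻¹] · [kg] = kg·m²·s⁻²·K⁻¹
  (2) [kg] · [m²·s⁻²·K⁻¹] = kg·m²·s⁻²·K⁻¹
  (3) kg·m²·s⁻²·K⁻¹
  (4) [kg·m⁻¹·s⁻²] · [m³] = kg·m²·s⁻²
  (5) J·K⁻¹ = N·m·K⁻¹ = kg·m²·s⁻²·K⁻¹
All reduce to kg·m²·s⁻²·K⁻¹ except (4), which is kg·m²·s⁻².

(4)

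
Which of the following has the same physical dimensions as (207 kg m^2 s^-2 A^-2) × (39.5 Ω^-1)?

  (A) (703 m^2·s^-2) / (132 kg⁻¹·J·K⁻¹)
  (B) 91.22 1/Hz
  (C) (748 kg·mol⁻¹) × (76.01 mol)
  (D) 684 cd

(B)

Reference: [kg·m²·s⁻²·A⁻²] · [kg⁻¹·m⁻²·s³·A²] = s.
Each option:
  (A) [m²·s⁻²] / [m²·s⁻²·K⁻¹] = K
  (B) Hz⁻¹ = (s⁻¹)⁻¹ = s  ← same
  (C) [kg·mol⁻¹] · [mol] = kg
  (D) cd
Only (B) matches s.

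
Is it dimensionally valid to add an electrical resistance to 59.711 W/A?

Reduce each to base SI dimensions:
  an electrical resistance:  [electrical resistance] = kg·m²·s⁻³·A⁻²
  59.711 W/A:  W·A⁻¹ = J·s⁻¹·A⁻¹ = kg·m²·s⁻³·A⁻¹
kg·m²·s⁻³·A⁻² ≠ kg·m²·s⁻³·A⁻¹, so they cannot be added.

No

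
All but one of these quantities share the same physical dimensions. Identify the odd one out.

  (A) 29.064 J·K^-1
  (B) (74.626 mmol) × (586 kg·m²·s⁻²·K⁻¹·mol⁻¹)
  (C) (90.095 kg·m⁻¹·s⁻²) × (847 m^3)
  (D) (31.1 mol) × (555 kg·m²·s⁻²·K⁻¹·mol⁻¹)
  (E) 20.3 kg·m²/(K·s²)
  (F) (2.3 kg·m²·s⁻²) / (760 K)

Reduce each to base SI dimensions:
  (A) J·K⁻¹ = N·m·K⁻¹ = kg·m²·s⁻²·K⁻¹
  (B) [mol] · [kg·m²·s⁻²·K⁻¹·mol⁻¹] = kg·m²·s⁻²·K⁻¹
  (C) [kg·m⁻¹·s⁻²] · [m³] = kg·m²·s⁻²
  (D) [mol] · [kg·m²·s⁻²·K⁻¹·mol⁻¹] = kg·m²·s⁻²·K⁻¹
  (E) kg·m²·s⁻²·K⁻¹
  (F) [kg·m²·s⁻²] / [K] = kg·m²·s⁻²·K⁻¹
All reduce to kg·m²·s⁻²·K⁻¹ except (C), which is kg·m²·s⁻².

(C)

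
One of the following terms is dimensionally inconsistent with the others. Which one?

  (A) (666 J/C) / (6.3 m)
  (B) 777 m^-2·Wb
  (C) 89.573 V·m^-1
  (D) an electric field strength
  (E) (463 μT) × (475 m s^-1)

Dimensions:
  (A) [kg·m²·s⁻³·A⁻¹] / [m] = kg·m·s⁻³·A⁻¹
  (B) Wb·m⁻² = V·s·m⁻² = kg·s⁻²·A⁻¹
  (C) V·m⁻¹ = J·C⁻¹·m⁻¹ = kg·m·s⁻³·A⁻¹
  (D) [electric field strength] = kg·m·s⁻³·A⁻¹
  (E) [kg·s⁻²·A⁻¹] · [m·s⁻¹] = kg·m·s⁻³·A⁻¹
All reduce to kg·m·s⁻³·A⁻¹ except (B), which is kg·s⁻²·A⁻¹.

(B)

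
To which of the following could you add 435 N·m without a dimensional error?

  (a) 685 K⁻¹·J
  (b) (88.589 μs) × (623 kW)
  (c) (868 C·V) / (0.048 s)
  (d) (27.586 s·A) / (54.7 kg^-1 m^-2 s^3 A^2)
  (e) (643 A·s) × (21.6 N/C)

Reference: N·m = kg·m·s⁻²·m = kg·m²·s⁻².
Each option:
  (a) J·K⁻¹ = N·m·K⁻¹ = kg·m²·s⁻²·K⁻¹
  (b) [s] · [kg·m²·s⁻³] = kg·m²·s⁻²  ← same
  (c) [kg·m²·s⁻²] / [s] = kg·m²·s⁻³
  (d) [s·A] / [kg⁻¹·m⁻²·s³·A²] = kg·m²·s⁻²·A⁻¹
  (e) [s·A] · [kg·m·s⁻³·A⁻¹] = kg·m·s⁻²
Only (b) matches kg·m²·s⁻².

(b)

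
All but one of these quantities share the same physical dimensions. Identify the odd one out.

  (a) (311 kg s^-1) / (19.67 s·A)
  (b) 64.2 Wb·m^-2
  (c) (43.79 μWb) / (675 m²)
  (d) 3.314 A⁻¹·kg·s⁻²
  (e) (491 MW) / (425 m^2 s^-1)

Work out the base dimensions of each:
  (a) [kg·s⁻¹] / [s·A] = kg·s⁻²·A⁻¹
  (b) Wb·m⁻² = V·s·m⁻² = kg·s⁻²·A⁻¹
  (c) [kg·m²·s⁻²·A⁻¹] / [m²] = kg·s⁻²·A⁻¹
  (d) kg·s⁻²·A⁻¹
  (e) [kg·m²·s⁻³] / [m²·s⁻¹] = kg·s⁻²
All reduce to kg·s⁻²·A⁻¹ except (e), which is kg·s⁻².

(e)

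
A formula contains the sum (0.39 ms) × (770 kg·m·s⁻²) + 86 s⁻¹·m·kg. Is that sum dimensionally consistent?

Yes

In SI base units:
  (0.39 ms) × (770 kg·m·s⁻²):  [s] · [kg·m·s⁻²] = kg·m·s⁻¹
  86 s⁻¹·m·kg:  kg·m·s⁻¹
Both are kg·m·s⁻¹, so they have the same dimensions and can be added.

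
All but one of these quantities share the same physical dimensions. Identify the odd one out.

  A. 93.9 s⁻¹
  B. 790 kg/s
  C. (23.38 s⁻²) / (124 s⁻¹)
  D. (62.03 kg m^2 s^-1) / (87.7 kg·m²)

Reduce each to base SI dimensions:
  A. s⁻¹
  B. kg·s⁻¹
  C. [s⁻²] / [s⁻¹] = s⁻¹
  D. [kg·m²·s⁻¹] / [kg·m²] = s⁻¹
All reduce to s⁻¹ except B., which is kg·s⁻¹.

B.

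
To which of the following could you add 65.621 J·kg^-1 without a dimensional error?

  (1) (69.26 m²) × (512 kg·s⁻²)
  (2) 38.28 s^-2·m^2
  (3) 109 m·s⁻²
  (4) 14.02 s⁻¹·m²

(2)

Reference: J·kg⁻¹ = N·m·kg⁻¹ = m²·s⁻².
Each option:
  (1) [m²] · [kg·s⁻²] = kg·m²·s⁻²
  (2) m²·s⁻²  ← same
  (3) m·s⁻²
  (4) m²·s⁻¹
Only (2) matches m²·s⁻².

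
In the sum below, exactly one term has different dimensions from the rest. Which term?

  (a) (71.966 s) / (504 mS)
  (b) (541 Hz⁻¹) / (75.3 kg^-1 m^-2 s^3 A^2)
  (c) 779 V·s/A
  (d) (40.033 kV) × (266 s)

(d)

Work out the base dimensions of each:
  (a) [s] / [kg⁻¹·m⁻²·s³·A²] = kg·m²·s⁻²·A⁻²
  (b) [s] / [kg⁻¹·m⁻²·s³·A²] = kg·m²·s⁻²·A⁻²
  (c) V·s·A⁻¹ = J·C⁻¹·s·A⁻¹ = kg·m²·s⁻²·A⁻²
  (d) [kg·m²·s⁻³·A⁻¹] · [s] = kg·m²·s⁻²·A⁻¹
All reduce to kg·m²·s⁻²·A⁻² except (d), which is kg·m²·s⁻²·A⁻¹.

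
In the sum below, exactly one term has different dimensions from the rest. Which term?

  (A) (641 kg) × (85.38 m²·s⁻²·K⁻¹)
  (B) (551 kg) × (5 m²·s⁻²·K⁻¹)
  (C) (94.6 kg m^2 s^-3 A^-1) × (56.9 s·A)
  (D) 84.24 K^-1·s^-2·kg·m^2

Reduce each to base SI dimensions:
  (A) [kg] · [m²·s⁻²·K⁻¹] = kg·m²·s⁻²·K⁻¹
  (B) [kg] · [m²·s⁻²·K⁻¹] = kg·m²·s⁻²·K⁻¹
  (C) [kg·m²·s⁻³·A⁻¹] · [s·A] = kg·m²·s⁻²
  (D) kg·m²·s⁻²·K⁻¹
All reduce to kg·m²·s⁻²·K⁻¹ except (C), which is kg·m²·s⁻².

(C)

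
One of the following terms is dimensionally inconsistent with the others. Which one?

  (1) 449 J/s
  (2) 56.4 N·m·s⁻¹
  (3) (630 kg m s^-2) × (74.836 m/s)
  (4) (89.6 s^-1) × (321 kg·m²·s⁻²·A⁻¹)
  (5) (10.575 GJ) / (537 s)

Reduce each to base SI dimensions:
  (1) J·s⁻¹ = N·m·s⁻¹ = kg·m²·s⁻³
  (2) N·m·s⁻¹ = kg·m·s⁻²·m·s⁻¹ = kg·m²·s⁻³
  (3) [kg·m·s⁻²] · [m·s⁻¹] = kg·m²·s⁻³
  (4) [s⁻¹] · [kg·m²·s⁻²·A⁻¹] = kg·m²·s⁻³·A⁻¹
  (5) [kg·m²·s⁻²] / [s] = kg·m²·s⁻³
All reduce to kg·m²·s⁻³ except (4), which is kg·m²·s⁻³·A⁻¹.

(4)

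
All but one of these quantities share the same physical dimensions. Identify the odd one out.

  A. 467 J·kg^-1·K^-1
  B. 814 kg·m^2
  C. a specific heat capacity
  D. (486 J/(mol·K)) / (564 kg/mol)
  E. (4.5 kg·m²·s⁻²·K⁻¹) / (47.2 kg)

B.

Reduce each to base SI dimensions:
  A. J·kg⁻¹·K⁻¹ = N·m·kg⁻¹·K⁻¹ = m²·s⁻²·K⁻¹
  B. kg·m²
  C. [specific heat capacity] = m²·s⁻²·K⁻¹
  D. [kg·m²·s⁻²·K⁻¹·mol⁻¹] / [kg·mol⁻¹] = m²·s⁻²·K⁻¹
  E. [kg·m²·s⁻²·K⁻¹] / [kg] = m²·s⁻²·K⁻¹
All reduce to m²·s⁻²·K⁻¹ except B., which is kg·m².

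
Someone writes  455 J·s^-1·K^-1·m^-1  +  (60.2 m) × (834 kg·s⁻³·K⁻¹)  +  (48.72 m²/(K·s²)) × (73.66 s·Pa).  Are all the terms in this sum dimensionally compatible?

In SI base units:
  455 J·s^-1·K^-1·m^-1:  J·s⁻¹·m⁻¹·K⁻¹ = N·m·s⁻¹·m⁻¹·K⁻¹ = kg·m·s⁻³·K⁻¹
  (60.2 m) × (834 kg·s⁻³·K⁻¹):  [m] · [kg·s⁻³·K⁻¹] = kg·m·s⁻³·K⁻¹
  (48.72 m²/(K·s²)) × (73.66 s·Pa):  [m²·s⁻²·K⁻¹] · [kg·m⁻¹·s⁻¹] = kg·m·s⁻³·K⁻¹
Every term reduces to kg·m·s⁻³·K⁻¹.

Yes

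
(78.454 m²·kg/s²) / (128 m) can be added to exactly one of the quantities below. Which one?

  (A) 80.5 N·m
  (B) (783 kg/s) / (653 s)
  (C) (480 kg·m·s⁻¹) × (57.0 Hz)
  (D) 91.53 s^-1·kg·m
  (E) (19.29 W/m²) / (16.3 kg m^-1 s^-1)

(C)

Reference: [kg·m²·s⁻²] / [m] = kg·m·s⁻².
Each option:
  (A) N·m = kg·m·s⁻²·m = kg·m²·s⁻²
  (B) [kg·s⁻¹] / [s] = kg·s⁻²
  (C) [kg·m·s⁻¹] · [s⁻¹] = kg·m·s⁻²  ← same
  (D) kg·m·s⁻¹
  (E) [kg·s⁻³] / [kg·m⁻¹·s⁻¹] = m·s⁻²
Only (C) matches kg·m·s⁻².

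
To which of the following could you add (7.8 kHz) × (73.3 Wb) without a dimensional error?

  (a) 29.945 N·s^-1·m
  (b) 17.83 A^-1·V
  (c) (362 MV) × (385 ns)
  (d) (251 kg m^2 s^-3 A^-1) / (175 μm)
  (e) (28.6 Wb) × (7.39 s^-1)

(e)

Reference: [s⁻¹] · [kg·m²·s⁻²·A⁻¹] = kg·m²·s⁻³·A⁻¹.
Each option:
  (a) N·m·s⁻¹ = kg·m·s⁻²·m·s⁻¹ = kg·m²·s⁻³
  (b) V·A⁻¹ = J·C⁻¹·A⁻¹ = kg·m²·s⁻³·A⁻²
  (c) [kg·m²·s⁻³·A⁻¹] · [s] = kg·m²·s⁻²·A⁻¹
  (d) [kg·m²·s⁻³·A⁻¹] / [m] = kg·m·s⁻³·A⁻¹
  (e) [kg·m²·s⁻²·A⁻¹] · [s⁻¹] = kg·m²·s⁻³·A⁻¹  ← same
Only (e) matches kg·m²·s⁻³·A⁻¹.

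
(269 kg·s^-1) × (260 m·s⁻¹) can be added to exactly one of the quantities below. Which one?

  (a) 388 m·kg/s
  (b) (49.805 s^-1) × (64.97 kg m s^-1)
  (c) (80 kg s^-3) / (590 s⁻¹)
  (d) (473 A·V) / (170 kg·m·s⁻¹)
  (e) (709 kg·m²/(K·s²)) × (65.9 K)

Reference: [kg·s⁻¹] · [m·s⁻¹] = kg·m·s⁻².
Each option:
  (a) kg·m·s⁻¹
  (b) [s⁻¹] · [kg·m·s⁻¹] = kg·m·s⁻²  ← same
  (c) [kg·s⁻³] / [s⁻¹] = kg·s⁻²
  (d) [kg·m²·s⁻³] / [kg·m·s⁻¹] = m·s⁻²
  (e) [kg·m²·s⁻²·K⁻¹] · [K] = kg·m²·s⁻²
Only (b) matches kg·m·s⁻².

(b)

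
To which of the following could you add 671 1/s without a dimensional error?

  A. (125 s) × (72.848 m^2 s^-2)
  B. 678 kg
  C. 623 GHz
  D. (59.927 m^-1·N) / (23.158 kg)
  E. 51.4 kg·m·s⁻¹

Reference: s⁻¹.
Each option:
  A. [s] · [m²·s⁻²] = m²·s⁻¹
  B. kg
  C. Hz = s⁻¹  ← same
  D. [kg·s⁻²] / [kg] = s⁻²
  E. kg·m·s⁻¹
Only C. matches s⁻¹.

C.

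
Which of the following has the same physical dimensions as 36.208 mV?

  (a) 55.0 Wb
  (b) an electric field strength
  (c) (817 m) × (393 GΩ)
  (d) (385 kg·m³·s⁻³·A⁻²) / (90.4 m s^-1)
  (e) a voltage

Reference: V = J·C⁻¹ = kg·m²·s⁻³·A⁻¹.
Each option:
  (a) Wb = V·s = kg·m²·s⁻²·A⁻¹
  (b) [electric field strength] = kg·m·s⁻³·A⁻¹
  (c) [m] · [kg·m²·s⁻³·A⁻²] = kg·m³·s⁻³·A⁻²
  (d) [kg·m³·s⁻³·A⁻²] / [m·s⁻¹] = kg·m²·s⁻²·A⁻²
  (e) [voltage] = kg·m²·s⁻³·A⁻¹  ← same
Only (e) matches kg·m²·s⁻³·A⁻¹.

(e)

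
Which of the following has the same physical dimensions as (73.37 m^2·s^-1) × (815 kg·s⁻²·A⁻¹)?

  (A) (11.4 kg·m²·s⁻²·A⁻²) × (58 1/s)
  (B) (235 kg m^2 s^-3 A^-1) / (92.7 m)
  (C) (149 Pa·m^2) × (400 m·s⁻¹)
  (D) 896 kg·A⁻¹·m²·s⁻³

Reference: [m²·s⁻¹] · [kg·s⁻²·A⁻¹] = kg·m²·s⁻³·A⁻¹.
Each option:
  (A) [kg·m²·s⁻²·A⁻²] · [s⁻¹] = kg·m²·s⁻³·A⁻²
  (B) [kg·m²·s⁻³·A⁻¹] / [m] = kg·m·s⁻³·A⁻¹
  (C) [kg·m·s⁻²] · [m·s⁻¹] = kg·m²·s⁻³
  (D) kg·m²·s⁻³·A⁻¹  ← same
Only (D) matches kg·m²·s⁻³·A⁻¹.

(D)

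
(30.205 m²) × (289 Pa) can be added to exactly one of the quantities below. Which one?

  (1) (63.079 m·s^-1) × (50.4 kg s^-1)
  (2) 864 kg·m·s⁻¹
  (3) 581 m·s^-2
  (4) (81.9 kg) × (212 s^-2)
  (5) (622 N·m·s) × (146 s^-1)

Reference: [m²] · [kg·m⁻¹·s⁻²] = kg·m·s⁻².
Each option:
  (1) [m·s⁻¹] · [kg·s⁻¹] = kg·m·s⁻²  ← same
  (2) kg·m·s⁻¹
  (3) m·s⁻²
  (4) [kg] · [s⁻²] = kg·s⁻²
  (5) [kg·m²·s⁻¹] · [s⁻¹] = kg·m²·s⁻²
Only (1) matches kg·m·s⁻².

(1)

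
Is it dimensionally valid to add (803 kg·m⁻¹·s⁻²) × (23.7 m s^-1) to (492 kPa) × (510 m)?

No

Reduce each to base SI dimensions:
  (803 kg·m⁻¹·s⁻²) × (23.7 m s^-1):  [kg·m⁻¹·s⁻²] · [m·s⁻¹] = kg·s⁻³
  (492 kPa) × (510 m):  [kg·m⁻¹·s⁻²] · [m] = kg·s⁻²
kg·s⁻³ ≠ kg·s⁻², so they cannot be added.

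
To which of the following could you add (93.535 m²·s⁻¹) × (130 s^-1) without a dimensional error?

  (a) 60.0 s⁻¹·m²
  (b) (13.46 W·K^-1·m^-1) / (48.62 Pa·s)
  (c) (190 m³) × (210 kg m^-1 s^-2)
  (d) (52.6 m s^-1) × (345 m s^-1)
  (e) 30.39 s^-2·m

Reference: [m²·s⁻¹] · [s⁻¹] = m²·s⁻².
Each option:
  (a) m²·s⁻¹
  (b) [kg·m·s⁻³·K⁻¹] / [kg·m⁻¹·s⁻¹] = m²·s⁻²·K⁻¹
  (c) [m³] · [kg·m⁻¹·s⁻²] = kg·m²·s⁻²
  (d) [m·s⁻¹] · [m·s⁻¹] = m²·s⁻²  ← same
  (e) m·s⁻²
Only (d) matches m²·s⁻².

(d)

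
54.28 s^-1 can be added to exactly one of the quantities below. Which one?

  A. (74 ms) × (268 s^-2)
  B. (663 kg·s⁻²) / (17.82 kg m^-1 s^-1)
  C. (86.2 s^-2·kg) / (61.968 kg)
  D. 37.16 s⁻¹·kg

A.

Reference: s⁻¹.
Each option:
  A. [s] · [s⁻²] = s⁻¹  ← same
  B. [kg·s⁻²] / [kg·m⁻¹·s⁻¹] = m·s⁻¹
  C. [kg·s⁻²] / [kg] = s⁻²
  D. kg·s⁻¹
Only A. matches s⁻¹.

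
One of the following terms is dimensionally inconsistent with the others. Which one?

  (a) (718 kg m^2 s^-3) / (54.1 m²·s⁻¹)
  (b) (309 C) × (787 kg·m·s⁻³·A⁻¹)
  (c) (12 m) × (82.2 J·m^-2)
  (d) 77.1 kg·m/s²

(a)

Reduce each to base SI dimensions:
  (a) [kg·m²·s⁻³] / [m²·s⁻¹] = kg·s⁻²
  (b) [s·A] · [kg·m·s⁻³·A⁻¹] = kg·m·s⁻²
  (c) [m] · [kg·s⁻²] = kg·m·s⁻²
  (d) kg·m·s⁻²
All reduce to kg·m·s⁻² except (a), which is kg·s⁻².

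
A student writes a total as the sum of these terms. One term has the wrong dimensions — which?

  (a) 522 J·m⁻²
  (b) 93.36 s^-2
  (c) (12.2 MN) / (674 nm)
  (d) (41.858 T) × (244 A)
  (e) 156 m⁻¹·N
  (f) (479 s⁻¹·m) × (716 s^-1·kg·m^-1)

(b)

Expand each in SI base units:
  (a) J·m⁻² = N·m·m⁻² = kg·s⁻²
  (b) s⁻²
  (c) [kg·m·s⁻²] / [m] = kg·s⁻²
  (d) [kg·s⁻²·A⁻¹] · [A] = kg·s⁻²
  (e) N·m⁻¹ = kg·m·s⁻²·m⁻¹ = kg·s⁻²
  (f) [m·s⁻¹] · [kg·m⁻¹·s⁻¹] = kg·s⁻²
All reduce to kg·s⁻² except (b), which is s⁻².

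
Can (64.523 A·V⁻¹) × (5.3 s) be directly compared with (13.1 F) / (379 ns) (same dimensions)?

No

Reduce each to base SI dimensions:
  (64.523 A·V⁻¹) × (5.3 s):  [kg⁻¹·m⁻²·s³·A²] · [s] = kg⁻¹·m⁻²·s⁴·A²
  (13.1 F) / (379 ns):  [kg⁻¹·m⁻²·s⁴·A²] / [s] = kg⁻¹·m⁻²·s³·A²
kg⁻¹·m⁻²·s⁴·A² ≠ kg⁻¹·m⁻²·s³·A², so they cannot be added.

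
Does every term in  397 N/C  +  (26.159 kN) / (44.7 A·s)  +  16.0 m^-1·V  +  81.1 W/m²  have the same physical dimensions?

Reduce each to base SI dimensions:
  397 N/C:  N·C⁻¹ = kg·m·s⁻²·(s·A)⁻¹ = kg·m·s⁻³·A⁻¹
  (26.159 kN) / (44.7 A·s):  [kg·m·s⁻²] / [s·A] = kg·m·s⁻³·A⁻¹
  16.0 m^-1·V:  V·m⁻¹ = J·C⁻¹·m⁻¹ = kg·m·s⁻³·A⁻¹
  81.1 W/m²:  W·m⁻² = J·s⁻¹·m⁻² = kg·s⁻³
The terms do not share a single dimension (kg·m·s⁻³·A⁻¹ vs kg·s⁻³).

No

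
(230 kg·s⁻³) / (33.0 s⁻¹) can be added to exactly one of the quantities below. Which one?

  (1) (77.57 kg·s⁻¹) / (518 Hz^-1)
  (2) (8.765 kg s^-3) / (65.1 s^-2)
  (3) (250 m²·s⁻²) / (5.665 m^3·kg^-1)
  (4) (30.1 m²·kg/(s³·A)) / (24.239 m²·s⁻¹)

Reference: [kg·s⁻³] / [s⁻¹] = kg·s⁻².
Each option:
  (1) [kg·s⁻¹] / [s] = kg·s⁻²  ← same
  (2) [kg·s⁻³] / [s⁻²] = kg·s⁻¹
  (3) [m²·s⁻²] / [kg⁻¹·m³] = kg·m⁻¹·s⁻²
  (4) [kg·m²·s⁻³·A⁻¹] / [m²·s⁻¹] = kg·s⁻²·A⁻¹
Only (1) matches kg·s⁻².

(1)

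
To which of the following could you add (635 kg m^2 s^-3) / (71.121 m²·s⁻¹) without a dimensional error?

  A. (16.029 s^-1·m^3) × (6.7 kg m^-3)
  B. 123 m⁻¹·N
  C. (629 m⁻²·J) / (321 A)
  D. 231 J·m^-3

B.

Reference: [kg·m²·s⁻³] / [m²·s⁻¹] = kg·s⁻².
Each option:
  A. [m³·s⁻¹] · [kg·m⁻³] = kg·s⁻¹
  B. N·m⁻¹ = kg·m·s⁻²·m⁻¹ = kg·s⁻²  ← same
  C. [kg·s⁻²] / [A] = kg·s⁻²·A⁻¹
  D. J·m⁻³ = N·m·m⁻³ = kg·m⁻¹·s⁻²
Only B. matches kg·s⁻².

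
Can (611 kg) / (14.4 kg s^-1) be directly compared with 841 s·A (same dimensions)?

No

In SI base units:
  (611 kg) / (14.4 kg s^-1):  [kg] / [kg·s⁻¹] = s
  841 s·A:  A·s = s·A
s ≠ s·A, so they cannot be added.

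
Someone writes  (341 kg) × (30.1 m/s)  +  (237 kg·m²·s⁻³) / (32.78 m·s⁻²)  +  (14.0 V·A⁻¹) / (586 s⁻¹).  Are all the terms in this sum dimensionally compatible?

Reduce each to base SI dimensions:
  (341 kg) × (30.1 m/s):  [kg] · [m·s⁻¹] = kg·m·s⁻¹
  (237 kg·m²·s⁻³) / (32.78 m·s⁻²):  [kg·m²·s⁻³] / [m·s⁻²] = kg·m·s⁻¹
  (14.0 V·A⁻¹) / (586 s⁻¹):  [kg·m²·s⁻³·A⁻²] / [s⁻¹] = kg·m²·s⁻²·A⁻²
The terms do not share a single dimension (kg·m²·s⁻²·A⁻² vs kg·m·s⁻¹).

No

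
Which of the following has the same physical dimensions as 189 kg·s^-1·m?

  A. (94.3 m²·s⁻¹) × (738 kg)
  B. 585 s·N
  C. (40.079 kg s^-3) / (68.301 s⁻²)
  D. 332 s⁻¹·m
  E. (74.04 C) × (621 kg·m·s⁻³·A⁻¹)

Reference: kg·m·s⁻¹.
Each option:
  A. [m²·s⁻¹] · [kg] = kg·m²·s⁻¹
  B. N·s = kg·m·s⁻²·s = kg·m·s⁻¹  ← same
  C. [kg·s⁻³] / [s⁻²] = kg·s⁻¹
  D. m·s⁻¹
  E. [s·A] · [kg·m·s⁻³·A⁻¹] = kg·m·s⁻²
Only B. matches kg·m·s⁻¹.

B.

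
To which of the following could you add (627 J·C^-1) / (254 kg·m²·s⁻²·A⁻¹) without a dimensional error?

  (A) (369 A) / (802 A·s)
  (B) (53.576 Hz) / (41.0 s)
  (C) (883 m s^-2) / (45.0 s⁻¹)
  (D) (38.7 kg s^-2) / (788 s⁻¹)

Reference: [kg·m²·s⁻³·A⁻¹] / [kg·m²·s⁻²·A⁻¹] = s⁻¹.
Each option:
  (A) [A] / [s·A] = s⁻¹  ← same
  (B) [s⁻¹] / [s] = s⁻²
  (C) [m·s⁻²] / [s⁻¹] = m·s⁻¹
  (D) [kg·s⁻²] / [s⁻¹] = kg·s⁻¹
Only (A) matches s⁻¹.

(A)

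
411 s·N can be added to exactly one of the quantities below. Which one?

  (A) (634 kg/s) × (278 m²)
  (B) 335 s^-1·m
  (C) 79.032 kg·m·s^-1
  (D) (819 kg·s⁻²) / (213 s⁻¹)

(C)

Reference: N·s = kg·m·s⁻²·s = kg·m·s⁻¹.
Each option:
  (A) [kg·s⁻¹] · [m²] = kg·m²·s⁻¹
  (B) m·s⁻¹
  (C) kg·m·s⁻¹  ← same
  (D) [kg·s⁻²] / [s⁻¹] = kg·s⁻¹
Only (C) matches kg·m·s⁻¹.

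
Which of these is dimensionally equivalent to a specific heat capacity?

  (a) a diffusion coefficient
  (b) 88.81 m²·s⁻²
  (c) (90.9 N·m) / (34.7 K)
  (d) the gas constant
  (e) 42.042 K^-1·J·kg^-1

(e)

Reference: [specific heat capacity] = m²·s⁻²·K⁻¹.
Each option:
  (a) [diffusion coefficient] = m²·s⁻¹
  (b) m²·s⁻²
  (c) [kg·m²·s⁻²] / [K] = kg·m²·s⁻²·K⁻¹
  (d) [gas constant] = kg·m²·s⁻²·K⁻¹·mol⁻¹
  (e) J·kg⁻¹·K⁻¹ = N·m·kg⁻¹·K⁻¹ = m²·s⁻²·K⁻¹  ← same
Only (e) matches m²·s⁻²·K⁻¹.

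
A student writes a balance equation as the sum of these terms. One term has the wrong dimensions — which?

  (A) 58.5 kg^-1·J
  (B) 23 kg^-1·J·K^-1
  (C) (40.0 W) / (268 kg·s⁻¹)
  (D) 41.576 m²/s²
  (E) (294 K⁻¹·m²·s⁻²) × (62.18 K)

(B)

Dimensions:
  (A) J·kg⁻¹ = N·m·kg⁻¹ = m²·s⁻²
  (B) J·kg⁻¹·K⁻¹ = N·m·kg⁻¹·K⁻¹ = m²·s⁻²·K⁻¹
  (C) [kg·m²·s⁻³] / [kg·s⁻¹] = m²·s⁻²
  (D) m²·s⁻²
  (E) [m²·s⁻²·K⁻¹] · [K] = m²·s⁻²
All reduce to m²·s⁻² except (B), which is m²·s⁻²·K⁻¹.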